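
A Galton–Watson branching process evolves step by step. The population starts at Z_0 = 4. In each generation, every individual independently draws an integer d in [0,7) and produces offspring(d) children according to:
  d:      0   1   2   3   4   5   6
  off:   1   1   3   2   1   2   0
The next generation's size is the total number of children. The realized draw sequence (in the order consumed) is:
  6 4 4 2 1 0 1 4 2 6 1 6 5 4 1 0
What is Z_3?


gen 0: Z_0=4, draws=[6, 4, 4, 2], offspring=[0, 1, 1, 3], Z_1=5
gen 1: Z_1=5, draws=[1, 0, 1, 4, 2], offspring=[1, 1, 1, 1, 3], Z_2=7
gen 2: Z_2=7, draws=[6, 1, 6, 5, 4, 1, 0], offspring=[0, 1, 0, 2, 1, 1, 1], Z_3=6

6


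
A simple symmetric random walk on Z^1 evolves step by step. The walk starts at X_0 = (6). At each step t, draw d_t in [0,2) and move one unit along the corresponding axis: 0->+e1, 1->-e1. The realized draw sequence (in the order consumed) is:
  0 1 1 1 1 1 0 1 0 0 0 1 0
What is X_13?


(5)

t=0: X=(6), d=0 → +e1, X_1=(7)
t=1: X=(7), d=1 → -e1, X_2=(6)
t=2: X=(6), d=1 → -e1, X_3=(5)
t=3: X=(5), d=1 → -e1, X_4=(4)
t=4: X=(4), d=1 → -e1, X_5=(3)
t=5: X=(3), d=1 → -e1, X_6=(2)
t=6: X=(2), d=0 → +e1, X_7=(3)
t=7: X=(3), d=1 → -e1, X_8=(2)
t=8: X=(2), d=0 → +e1, X_9=(3)
t=9: X=(3), d=0 → +e1, X_10=(4)
t=10: X=(4), d=0 → +e1, X_11=(5)
t=11: X=(5), d=1 → -e1, X_12=(4)
t=12: X=(4), d=0 → +e1, X_13=(5)


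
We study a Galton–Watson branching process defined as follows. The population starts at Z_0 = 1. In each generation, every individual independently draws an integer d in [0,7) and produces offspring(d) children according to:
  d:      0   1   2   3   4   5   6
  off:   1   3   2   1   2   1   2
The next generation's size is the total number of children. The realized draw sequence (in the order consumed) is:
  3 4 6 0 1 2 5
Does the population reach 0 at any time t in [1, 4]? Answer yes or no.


gen 0: Z_0=1, draws=[3], offspring=[1], Z_1=1
gen 1: Z_1=1, draws=[4], offspring=[2], Z_2=2
gen 2: Z_2=2, draws=[6, 0], offspring=[2, 1], Z_3=3
gen 3: Z_3=3, draws=[1, 2, 5], offspring=[3, 2, 1], Z_4=6

no


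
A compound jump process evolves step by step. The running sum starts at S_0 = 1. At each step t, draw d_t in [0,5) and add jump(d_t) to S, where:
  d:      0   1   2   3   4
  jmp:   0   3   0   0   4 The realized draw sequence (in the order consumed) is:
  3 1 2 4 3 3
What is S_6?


8

t=0: S=1, d=3, jump=0, S_1=1
t=1: S=1, d=1, jump=3, S_2=4
t=2: S=4, d=2, jump=0, S_3=4
t=3: S=4, d=4, jump=4, S_4=8
t=4: S=8, d=3, jump=0, S_5=8
t=5: S=8, d=3, jump=0, S_6=8


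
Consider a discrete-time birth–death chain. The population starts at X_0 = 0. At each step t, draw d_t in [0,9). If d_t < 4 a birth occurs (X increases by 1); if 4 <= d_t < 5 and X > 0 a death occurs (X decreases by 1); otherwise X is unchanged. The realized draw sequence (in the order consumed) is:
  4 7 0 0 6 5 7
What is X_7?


2

t=0: X=0, d=4 → hold, X_1=0
t=1: X=0, d=7 → hold, X_2=0
t=2: X=0, d=0 → birth, X_3=1
t=3: X=1, d=0 → birth, X_4=2
t=4: X=2, d=6 → hold, X_5=2
t=5: X=2, d=5 → hold, X_6=2
t=6: X=2, d=7 → hold, X_7=2


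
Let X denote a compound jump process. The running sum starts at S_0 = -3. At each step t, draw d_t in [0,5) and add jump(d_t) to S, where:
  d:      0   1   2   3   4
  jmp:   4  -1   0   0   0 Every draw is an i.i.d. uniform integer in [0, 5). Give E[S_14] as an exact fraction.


Outcome values over d=0..4: [4, -1, 0, 0, 0]
Σy = 3, Σy² = 17, M = 5
μ = 3/5 = 3/5,  σ² = 17/5 − (3/5)² = 76/25
E[S_14] = -3 + 14·(3/5) = 27/5

27/5


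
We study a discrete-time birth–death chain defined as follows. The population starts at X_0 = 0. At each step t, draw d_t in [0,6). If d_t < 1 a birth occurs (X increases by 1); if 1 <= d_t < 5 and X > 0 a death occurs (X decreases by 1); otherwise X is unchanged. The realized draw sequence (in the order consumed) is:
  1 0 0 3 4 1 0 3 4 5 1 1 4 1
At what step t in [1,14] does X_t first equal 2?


t=0: X=0, d=1 → hold, X_1=0
t=1: X=0, d=0 → birth, X_2=1
t=2: X=1, d=0 → birth, X_3=2
t=3: X=2, d=3 → death, X_4=1
t=4: X=1, d=4 → death, X_5=0
t=5: X=0, d=1 → hold, X_6=0
t=6: X=0, d=0 → birth, X_7=1
t=7: X=1, d=3 → death, X_8=0
t=8: X=0, d=4 → hold, X_9=0
t=9: X=0, d=5 → hold, X_10=0
t=10: X=0, d=1 → hold, X_11=0
t=11: X=0, d=1 → hold, X_12=0
t=12: X=0, d=4 → hold, X_13=0
t=13: X=0, d=1 → hold, X_14=0

3


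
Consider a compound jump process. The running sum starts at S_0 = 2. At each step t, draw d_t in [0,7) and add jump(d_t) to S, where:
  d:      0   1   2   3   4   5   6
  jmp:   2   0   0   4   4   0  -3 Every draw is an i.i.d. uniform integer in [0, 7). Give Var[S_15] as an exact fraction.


570/7

Outcome values over d=0..6: [2, 0, 0, 4, 4, 0, -3]
Σy = 7, Σy² = 45, M = 7
μ = 7/7 = 1,  σ² = 45/7 − (1)² = 38/7
Independent increments: Var[S_15] = 15·σ² = 15·(38/7) = 570/7


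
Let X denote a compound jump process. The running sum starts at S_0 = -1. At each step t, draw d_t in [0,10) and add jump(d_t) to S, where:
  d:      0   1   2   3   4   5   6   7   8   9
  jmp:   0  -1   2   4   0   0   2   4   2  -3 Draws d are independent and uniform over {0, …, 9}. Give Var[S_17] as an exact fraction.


374/5

Outcome values over d=0..9: [0, -1, 2, 4, 0, 0, 2, 4, 2, -3]
Σy = 10, Σy² = 54, M = 10
μ = 10/10 = 1,  σ² = 54/10 − (1)² = 22/5
Independent increments: Var[S_17] = 17·σ² = 17·(22/5) = 374/5


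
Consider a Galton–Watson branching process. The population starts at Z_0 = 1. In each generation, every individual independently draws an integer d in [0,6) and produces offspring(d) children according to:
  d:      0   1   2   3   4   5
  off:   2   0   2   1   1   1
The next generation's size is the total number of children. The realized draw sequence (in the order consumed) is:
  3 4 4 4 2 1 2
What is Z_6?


gen 0: Z_0=1, draws=[3], offspring=[1], Z_1=1
gen 1: Z_1=1, draws=[4], offspring=[1], Z_2=1
gen 2: Z_2=1, draws=[4], offspring=[1], Z_3=1
gen 3: Z_3=1, draws=[4], offspring=[1], Z_4=1
gen 4: Z_4=1, draws=[2], offspring=[2], Z_5=2
gen 5: Z_5=2, draws=[1, 2], offspring=[0, 2], Z_6=2

2


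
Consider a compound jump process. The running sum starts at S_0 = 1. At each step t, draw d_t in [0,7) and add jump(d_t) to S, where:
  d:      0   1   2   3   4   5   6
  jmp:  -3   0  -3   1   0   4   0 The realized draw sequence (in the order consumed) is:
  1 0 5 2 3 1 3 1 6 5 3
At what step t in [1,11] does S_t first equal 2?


3

t=0: S=1, d=1, jump=0, S_1=1
t=1: S=1, d=0, jump=-3, S_2=-2
t=2: S=-2, d=5, jump=4, S_3=2
t=3: S=2, d=2, jump=-3, S_4=-1
t=4: S=-1, d=3, jump=1, S_5=0
t=5: S=0, d=1, jump=0, S_6=0
t=6: S=0, d=3, jump=1, S_7=1
t=7: S=1, d=1, jump=0, S_8=1
t=8: S=1, d=6, jump=0, S_9=1
t=9: S=1, d=5, jump=4, S_10=5
t=10: S=5, d=3, jump=1, S_11=6


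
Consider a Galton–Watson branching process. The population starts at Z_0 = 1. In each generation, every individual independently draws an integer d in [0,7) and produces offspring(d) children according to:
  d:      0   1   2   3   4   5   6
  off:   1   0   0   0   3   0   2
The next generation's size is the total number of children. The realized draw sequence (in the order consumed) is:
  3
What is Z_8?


0

gen 0: Z_0=1, draws=[3], offspring=[0], Z_1=0
gen 1: Z_1=0, draws=[], offspring=[], Z_2=0
gen 2: Z_2=0, draws=[], offspring=[], Z_3=0
gen 3: Z_3=0, draws=[], offspring=[], Z_4=0
gen 4: Z_4=0, draws=[], offspring=[], Z_5=0
gen 5: Z_5=0, draws=[], offspring=[], Z_6=0
gen 6: Z_6=0, draws=[], offspring=[], Z_7=0
gen 7: Z_7=0, draws=[], offspring=[], Z_8=0


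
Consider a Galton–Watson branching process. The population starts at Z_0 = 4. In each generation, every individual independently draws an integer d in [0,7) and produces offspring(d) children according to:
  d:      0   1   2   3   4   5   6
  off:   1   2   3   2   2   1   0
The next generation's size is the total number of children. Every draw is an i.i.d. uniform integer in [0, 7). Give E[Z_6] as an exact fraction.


7086244/117649

Outcome values over d=0..6: [1, 2, 3, 2, 2, 1, 0]
Σy = 11, Σy² = 23, M = 7
μ = 11/7 = 11/7,  σ² = 23/7 − (11/7)² = 40/49
E[Z_0] = 4
E[Z_1] = 11/7·E[Z_0] = 44/7
E[Z_2] = 11/7·E[Z_1] = 484/49
E[Z_3] = 11/7·E[Z_2] = 5324/343
E[Z_4] = 11/7·E[Z_3] = 58564/2401
E[Z_5] = 11/7·E[Z_4] = 644204/16807
E[Z_6] = 11/7·E[Z_5] = 7086244/117649


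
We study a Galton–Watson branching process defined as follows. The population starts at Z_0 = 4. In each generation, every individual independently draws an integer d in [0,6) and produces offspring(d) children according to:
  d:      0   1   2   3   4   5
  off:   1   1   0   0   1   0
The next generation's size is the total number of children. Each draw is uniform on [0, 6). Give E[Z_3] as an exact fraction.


1/2

Outcome values over d=0..5: [1, 1, 0, 0, 1, 0]
Σy = 3, Σy² = 3, M = 6
μ = 3/6 = 1/2,  σ² = 3/6 − (1/2)² = 1/4
E[Z_0] = 4
E[Z_1] = 1/2·E[Z_0] = 2
E[Z_2] = 1/2·E[Z_1] = 1
E[Z_3] = 1/2·E[Z_2] = 1/2


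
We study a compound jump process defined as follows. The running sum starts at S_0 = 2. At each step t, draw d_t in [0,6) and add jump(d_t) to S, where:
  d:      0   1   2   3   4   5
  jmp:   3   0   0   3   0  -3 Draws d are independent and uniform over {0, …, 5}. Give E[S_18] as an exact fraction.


Outcome values over d=0..5: [3, 0, 0, 3, 0, -3]
Σy = 3, Σy² = 27, M = 6
μ = 3/6 = 1/2,  σ² = 27/6 − (1/2)² = 17/4
E[S_18] = 2 + 18·(1/2) = 11

11


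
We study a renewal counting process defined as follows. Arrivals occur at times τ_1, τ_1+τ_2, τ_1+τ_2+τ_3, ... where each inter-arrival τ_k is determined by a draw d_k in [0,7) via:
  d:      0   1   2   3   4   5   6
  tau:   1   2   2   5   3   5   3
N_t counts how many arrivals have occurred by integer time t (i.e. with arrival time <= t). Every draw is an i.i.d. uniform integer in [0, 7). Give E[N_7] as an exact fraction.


1727685/823543

Inter-arrival values over d=0..6: [1, 2, 2, 5, 3, 5, 3]
Each d has probability 1/7, so the pmf of τ is: f(1) = 1/7, f(2) = 2/7, f(3) = 2/7, f(5) = 2/7
Renewal equation for m(n) = E[N_n]: condition on τ_1 = k (if k <= n, one arrival plus a fresh copy on the remaining n−k steps): m(n) = F(n) + Σ_{k<=n} f(k)·m(n−k), where F(n) = P(τ <= n) and m(0) = 0
m(1) = F(1) = 1/7
m(2) = F(2) + f(1)·m(1) = 3/7 + 1/7·1/7 = 22/49
m(3) = F(3) + f(1)·m(2) + f(2)·m(1) = 5/7 + 1/7·22/49 + 2/7·1/7 = 281/343
m(4) = F(4) + f(1)·m(3) + f(2)·m(2) + f(3)·m(1) = 5/7 + 1/7·281/343 + 2/7·22/49 + 2/7·1/7 = 2402/2401
m(5) = F(5) + f(1)·m(4) + f(2)·m(3) + f(3)·m(2) = 1 + 1/7·2402/2401 + 2/7·281/343 + 2/7·22/49 = 25299/16807
m(6) = F(6) + f(1)·m(5) + f(2)·m(4) + f(3)·m(3) + f(5)·m(1) = 1 + 1/7·25299/16807 + 2/7·2402/2401 + 2/7·281/343 + 2/7·1/7 = 208916/117649
m(7) = F(7) + f(1)·m(6) + f(2)·m(5) + f(3)·m(4) + f(5)·m(2) = 1 + 1/7·208916/117649 + 2/7·25299/16807 + 2/7·2402/2401 + 2/7·22/49 = 1727685/823543
E[N_7] = m(7) = 1727685/823543


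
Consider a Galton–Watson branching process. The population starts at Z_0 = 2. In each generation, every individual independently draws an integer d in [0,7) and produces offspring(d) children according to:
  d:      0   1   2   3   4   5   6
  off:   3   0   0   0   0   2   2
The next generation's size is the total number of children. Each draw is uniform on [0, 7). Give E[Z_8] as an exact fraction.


2

Outcome values over d=0..6: [3, 0, 0, 0, 0, 2, 2]
Σy = 7, Σy² = 17, M = 7
μ = 7/7 = 1,  σ² = 17/7 − (1)² = 10/7
E[Z_0] = 2
E[Z_1] = 1·E[Z_0] = 2
E[Z_2] = 1·E[Z_1] = 2
E[Z_3] = 1·E[Z_2] = 2
E[Z_4] = 1·E[Z_3] = 2
E[Z_5] = 1·E[Z_4] = 2
E[Z_6] = 1·E[Z_5] = 2
E[Z_7] = 1·E[Z_6] = 2
E[Z_8] = 1·E[Z_7] = 2


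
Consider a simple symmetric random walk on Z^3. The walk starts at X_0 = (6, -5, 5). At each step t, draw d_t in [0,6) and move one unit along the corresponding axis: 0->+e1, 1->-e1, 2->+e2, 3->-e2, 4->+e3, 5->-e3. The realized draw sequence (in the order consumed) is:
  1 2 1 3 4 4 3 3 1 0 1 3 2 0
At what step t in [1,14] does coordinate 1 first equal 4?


3

t=0: X=(6, -5, 5), d=1 → -e1, X_1=(5, -5, 5)
t=1: X=(5, -5, 5), d=2 → +e2, X_2=(5, -4, 5)
t=2: X=(5, -4, 5), d=1 → -e1, X_3=(4, -4, 5)
t=3: X=(4, -4, 5), d=3 → -e2, X_4=(4, -5, 5)
t=4: X=(4, -5, 5), d=4 → +e3, X_5=(4, -5, 6)
t=5: X=(4, -5, 6), d=4 → +e3, X_6=(4, -5, 7)
t=6: X=(4, -5, 7), d=3 → -e2, X_7=(4, -6, 7)
t=7: X=(4, -6, 7), d=3 → -e2, X_8=(4, -7, 7)
t=8: X=(4, -7, 7), d=1 → -e1, X_9=(3, -7, 7)
t=9: X=(3, -7, 7), d=0 → +e1, X_10=(4, -7, 7)
t=10: X=(4, -7, 7), d=1 → -e1, X_11=(3, -7, 7)
t=11: X=(3, -7, 7), d=3 → -e2, X_12=(3, -8, 7)
t=12: X=(3, -8, 7), d=2 → +e2, X_13=(3, -7, 7)
t=13: X=(3, -7, 7), d=0 → +e1, X_14=(4, -7, 7)


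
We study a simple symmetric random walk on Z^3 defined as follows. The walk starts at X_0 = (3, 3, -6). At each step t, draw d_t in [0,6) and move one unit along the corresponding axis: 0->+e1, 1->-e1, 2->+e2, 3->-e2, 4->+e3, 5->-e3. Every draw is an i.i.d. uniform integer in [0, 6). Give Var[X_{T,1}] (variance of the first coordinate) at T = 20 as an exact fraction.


Outcome values over d=0..5: [1, -1, 0, 0, 0, 0]
Σy = 0, Σy² = 2, M = 6
μ = 0/6 = 0,  σ² = 2/6 − (0)² = 1/3
Independent increments: Var[X_20] = 20·σ² = 20·(1/3) = 20/3

20/3


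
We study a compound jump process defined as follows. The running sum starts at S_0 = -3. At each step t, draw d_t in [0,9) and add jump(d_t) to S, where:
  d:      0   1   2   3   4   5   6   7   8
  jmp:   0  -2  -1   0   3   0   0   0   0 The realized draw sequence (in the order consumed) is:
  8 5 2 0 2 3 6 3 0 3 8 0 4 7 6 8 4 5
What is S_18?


t=0: S=-3, d=8, jump=0, S_1=-3
t=1: S=-3, d=5, jump=0, S_2=-3
t=2: S=-3, d=2, jump=-1, S_3=-4
t=3: S=-4, d=0, jump=0, S_4=-4
t=4: S=-4, d=2, jump=-1, S_5=-5
t=5: S=-5, d=3, jump=0, S_6=-5
t=6: S=-5, d=6, jump=0, S_7=-5
t=7: S=-5, d=3, jump=0, S_8=-5
t=8: S=-5, d=0, jump=0, S_9=-5
t=9: S=-5, d=3, jump=0, S_10=-5
t=10: S=-5, d=8, jump=0, S_11=-5
t=11: S=-5, d=0, jump=0, S_12=-5
t=12: S=-5, d=4, jump=3, S_13=-2
t=13: S=-2, d=7, jump=0, S_14=-2
t=14: S=-2, d=6, jump=0, S_15=-2
t=15: S=-2, d=8, jump=0, S_16=-2
t=16: S=-2, d=4, jump=3, S_17=1
t=17: S=1, d=5, jump=0, S_18=1

1


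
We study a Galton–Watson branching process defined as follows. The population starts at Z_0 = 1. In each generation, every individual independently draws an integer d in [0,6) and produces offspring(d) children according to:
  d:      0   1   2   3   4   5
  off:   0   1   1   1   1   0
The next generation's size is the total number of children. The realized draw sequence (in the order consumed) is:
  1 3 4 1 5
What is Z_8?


0

gen 0: Z_0=1, draws=[1], offspring=[1], Z_1=1
gen 1: Z_1=1, draws=[3], offspring=[1], Z_2=1
gen 2: Z_2=1, draws=[4], offspring=[1], Z_3=1
gen 3: Z_3=1, draws=[1], offspring=[1], Z_4=1
gen 4: Z_4=1, draws=[5], offspring=[0], Z_5=0
gen 5: Z_5=0, draws=[], offspring=[], Z_6=0
gen 6: Z_6=0, draws=[], offspring=[], Z_7=0
gen 7: Z_7=0, draws=[], offspring=[], Z_8=0


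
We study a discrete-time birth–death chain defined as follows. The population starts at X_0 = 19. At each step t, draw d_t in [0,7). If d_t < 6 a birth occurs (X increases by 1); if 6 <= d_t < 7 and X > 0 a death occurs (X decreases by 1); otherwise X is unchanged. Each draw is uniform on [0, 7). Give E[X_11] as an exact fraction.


X can drop by at most 1 per step and X_0 = 19 > T = 11, so X_t >= 19 − t >= 8 > 0 for every t <= 11: the floor at 0 (the 'and X > 0' condition) never binds. Hence X_11 = X_0 + Σ_{t<11} Y_t with i.i.d. increments Y_t = y(d_t) ∈ {+1, −1, 0}.
Outcome values over d=0..6: [1, 1, 1, 1, 1, 1, -1]
Σy = 5, Σy² = 7, M = 7
μ = 5/7 = 5/7,  σ² = 7/7 − (5/7)² = 24/49
E[X_11] = 19 + 11·(5/7) = 188/7

188/7


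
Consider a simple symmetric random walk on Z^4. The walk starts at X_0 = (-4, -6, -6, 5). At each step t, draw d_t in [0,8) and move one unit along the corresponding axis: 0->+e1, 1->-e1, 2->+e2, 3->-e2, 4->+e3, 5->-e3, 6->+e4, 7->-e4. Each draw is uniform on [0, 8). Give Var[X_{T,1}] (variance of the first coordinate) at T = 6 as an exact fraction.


Outcome values over d=0..7: [1, -1, 0, 0, 0, 0, 0, 0]
Σy = 0, Σy² = 2, M = 8
μ = 0/8 = 0,  σ² = 2/8 − (0)² = 1/4
Independent increments: Var[X_6] = 6·σ² = 6·(1/4) = 3/2

3/2


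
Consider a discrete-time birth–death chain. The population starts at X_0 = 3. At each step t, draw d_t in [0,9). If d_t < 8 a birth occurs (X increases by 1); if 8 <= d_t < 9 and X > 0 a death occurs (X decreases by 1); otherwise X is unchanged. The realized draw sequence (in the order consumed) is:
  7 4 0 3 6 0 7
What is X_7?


t=0: X=3, d=7 → birth, X_1=4
t=1: X=4, d=4 → birth, X_2=5
t=2: X=5, d=0 → birth, X_3=6
t=3: X=6, d=3 → birth, X_4=7
t=4: X=7, d=6 → birth, X_5=8
t=5: X=8, d=0 → birth, X_6=9
t=6: X=9, d=7 → birth, X_7=10

10


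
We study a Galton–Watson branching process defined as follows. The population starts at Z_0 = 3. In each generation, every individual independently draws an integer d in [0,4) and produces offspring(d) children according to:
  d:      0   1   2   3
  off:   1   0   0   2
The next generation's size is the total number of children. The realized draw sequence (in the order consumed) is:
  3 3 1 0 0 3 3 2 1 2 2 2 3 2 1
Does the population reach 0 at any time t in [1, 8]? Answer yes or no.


gen 0: Z_0=3, draws=[3, 3, 1], offspring=[2, 2, 0], Z_1=4
gen 1: Z_1=4, draws=[0, 0, 3, 3], offspring=[1, 1, 2, 2], Z_2=6
gen 2: Z_2=6, draws=[2, 1, 2, 2, 2, 3], offspring=[0, 0, 0, 0, 0, 2], Z_3=2
gen 3: Z_3=2, draws=[2, 1], offspring=[0, 0], Z_4=0
gen 4: Z_4=0, draws=[], offspring=[], Z_5=0
gen 5: Z_5=0, draws=[], offspring=[], Z_6=0
gen 6: Z_6=0, draws=[], offspring=[], Z_7=0
gen 7: Z_7=0, draws=[], offspring=[], Z_8=0

yes


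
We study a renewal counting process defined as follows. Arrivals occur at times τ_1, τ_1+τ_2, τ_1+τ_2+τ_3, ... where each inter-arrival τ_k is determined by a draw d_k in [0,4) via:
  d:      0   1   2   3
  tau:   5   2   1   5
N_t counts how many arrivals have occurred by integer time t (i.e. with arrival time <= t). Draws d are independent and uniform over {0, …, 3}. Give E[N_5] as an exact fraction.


Inter-arrival values over d=0..3: [5, 2, 1, 5]
Each d has probability 1/4, so the pmf of τ is: f(1) = 1/4, f(2) = 1/4, f(5) = 1/2
Renewal equation for m(n) = E[N_n]: condition on τ_1 = k (if k <= n, one arrival plus a fresh copy on the remaining n−k steps): m(n) = F(n) + Σ_{k<=n} f(k)·m(n−k), where F(n) = P(τ <= n) and m(0) = 0
m(1) = F(1) = 1/4
m(2) = F(2) + f(1)·m(1) = 1/2 + 1/4·1/4 = 9/16
m(3) = F(3) + f(1)·m(2) + f(2)·m(1) = 1/2 + 1/4·9/16 + 1/4·1/4 = 45/64
m(4) = F(4) + f(1)·m(3) + f(2)·m(2) = 1/2 + 1/4·45/64 + 1/4·9/16 = 209/256
m(5) = F(5) + f(1)·m(4) + f(2)·m(3) = 1 + 1/4·209/256 + 1/4·45/64 = 1413/1024
E[N_5] = m(5) = 1413/1024

1413/1024


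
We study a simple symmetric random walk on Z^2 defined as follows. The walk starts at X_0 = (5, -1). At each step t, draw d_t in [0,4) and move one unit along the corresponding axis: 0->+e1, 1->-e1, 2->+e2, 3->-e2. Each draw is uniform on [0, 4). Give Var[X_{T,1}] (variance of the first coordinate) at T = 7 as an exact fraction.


7/2

Outcome values over d=0..3: [1, -1, 0, 0]
Σy = 0, Σy² = 2, M = 4
μ = 0/4 = 0,  σ² = 2/4 − (0)² = 1/2
Independent increments: Var[X_7] = 7·σ² = 7·(1/2) = 7/2


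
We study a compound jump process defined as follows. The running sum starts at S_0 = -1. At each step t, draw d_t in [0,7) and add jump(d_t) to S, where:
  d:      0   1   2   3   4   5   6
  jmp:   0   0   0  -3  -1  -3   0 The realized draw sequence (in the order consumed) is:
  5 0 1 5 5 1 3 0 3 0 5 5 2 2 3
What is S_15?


-25

t=0: S=-1, d=5, jump=-3, S_1=-4
t=1: S=-4, d=0, jump=0, S_2=-4
t=2: S=-4, d=1, jump=0, S_3=-4
t=3: S=-4, d=5, jump=-3, S_4=-7
t=4: S=-7, d=5, jump=-3, S_5=-10
t=5: S=-10, d=1, jump=0, S_6=-10
t=6: S=-10, d=3, jump=-3, S_7=-13
t=7: S=-13, d=0, jump=0, S_8=-13
t=8: S=-13, d=3, jump=-3, S_9=-16
t=9: S=-16, d=0, jump=0, S_10=-16
t=10: S=-16, d=5, jump=-3, S_11=-19
t=11: S=-19, d=5, jump=-3, S_12=-22
t=12: S=-22, d=2, jump=0, S_13=-22
t=13: S=-22, d=2, jump=0, S_14=-22
t=14: S=-22, d=3, jump=-3, S_15=-25


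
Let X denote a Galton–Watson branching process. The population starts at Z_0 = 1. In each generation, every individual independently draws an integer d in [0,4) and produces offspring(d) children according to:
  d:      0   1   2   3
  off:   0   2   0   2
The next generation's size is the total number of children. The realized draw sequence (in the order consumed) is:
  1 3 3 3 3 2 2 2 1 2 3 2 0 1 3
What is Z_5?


gen 0: Z_0=1, draws=[1], offspring=[2], Z_1=2
gen 1: Z_1=2, draws=[3, 3], offspring=[2, 2], Z_2=4
gen 2: Z_2=4, draws=[3, 3, 2, 2], offspring=[2, 2, 0, 0], Z_3=4
gen 3: Z_3=4, draws=[2, 1, 2, 3], offspring=[0, 2, 0, 2], Z_4=4
gen 4: Z_4=4, draws=[2, 0, 1, 3], offspring=[0, 0, 2, 2], Z_5=4

4


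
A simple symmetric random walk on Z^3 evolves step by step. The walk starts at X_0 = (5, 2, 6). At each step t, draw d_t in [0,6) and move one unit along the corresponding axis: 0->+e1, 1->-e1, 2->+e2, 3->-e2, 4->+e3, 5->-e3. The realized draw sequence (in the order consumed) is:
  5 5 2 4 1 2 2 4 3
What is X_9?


(4, 4, 6)

t=0: X=(5, 2, 6), d=5 → -e3, X_1=(5, 2, 5)
t=1: X=(5, 2, 5), d=5 → -e3, X_2=(5, 2, 4)
t=2: X=(5, 2, 4), d=2 → +e2, X_3=(5, 3, 4)
t=3: X=(5, 3, 4), d=4 → +e3, X_4=(5, 3, 5)
t=4: X=(5, 3, 5), d=1 → -e1, X_5=(4, 3, 5)
t=5: X=(4, 3, 5), d=2 → +e2, X_6=(4, 4, 5)
t=6: X=(4, 4, 5), d=2 → +e2, X_7=(4, 5, 5)
t=7: X=(4, 5, 5), d=4 → +e3, X_8=(4, 5, 6)
t=8: X=(4, 5, 6), d=3 → -e2, X_9=(4, 4, 6)


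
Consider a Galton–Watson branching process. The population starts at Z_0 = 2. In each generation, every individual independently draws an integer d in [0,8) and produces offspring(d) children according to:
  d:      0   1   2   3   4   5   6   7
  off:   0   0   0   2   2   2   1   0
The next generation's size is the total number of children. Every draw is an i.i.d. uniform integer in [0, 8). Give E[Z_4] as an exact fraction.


Outcome values over d=0..7: [0, 0, 0, 2, 2, 2, 1, 0]
Σy = 7, Σy² = 13, M = 8
μ = 7/8 = 7/8,  σ² = 13/8 − (7/8)² = 55/64
E[Z_0] = 2
E[Z_1] = 7/8·E[Z_0] = 7/4
E[Z_2] = 7/8·E[Z_1] = 49/32
E[Z_3] = 7/8·E[Z_2] = 343/256
E[Z_4] = 7/8·E[Z_3] = 2401/2048

2401/2048


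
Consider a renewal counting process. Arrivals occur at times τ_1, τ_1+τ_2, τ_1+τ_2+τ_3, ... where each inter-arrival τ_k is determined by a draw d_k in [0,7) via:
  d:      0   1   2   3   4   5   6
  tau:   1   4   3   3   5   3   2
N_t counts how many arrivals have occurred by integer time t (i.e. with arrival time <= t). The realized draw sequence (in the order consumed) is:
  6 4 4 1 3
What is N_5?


draw d_1=6: τ_1=2, arrival time A_1=2
draw d_2=4: τ_2=5, arrival time A_2=7
draw d_3=4: τ_3=5, arrival time A_3=12
draw d_4=1: τ_4=4, arrival time A_4=16
draw d_5=3: τ_5=3, arrival time A_5=19
N_t over t=0..5: 0:0 1:0 2:1 3:1 4:1 5:1

1


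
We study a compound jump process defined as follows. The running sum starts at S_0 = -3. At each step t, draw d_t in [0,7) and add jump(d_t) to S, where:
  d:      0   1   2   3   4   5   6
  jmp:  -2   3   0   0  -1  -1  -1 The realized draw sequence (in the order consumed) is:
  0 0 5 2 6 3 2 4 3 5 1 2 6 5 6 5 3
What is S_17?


t=0: S=-3, d=0, jump=-2, S_1=-5
t=1: S=-5, d=0, jump=-2, S_2=-7
t=2: S=-7, d=5, jump=-1, S_3=-8
t=3: S=-8, d=2, jump=0, S_4=-8
t=4: S=-8, d=6, jump=-1, S_5=-9
t=5: S=-9, d=3, jump=0, S_6=-9
t=6: S=-9, d=2, jump=0, S_7=-9
t=7: S=-9, d=4, jump=-1, S_8=-10
t=8: S=-10, d=3, jump=0, S_9=-10
t=9: S=-10, d=5, jump=-1, S_10=-11
t=10: S=-11, d=1, jump=3, S_11=-8
t=11: S=-8, d=2, jump=0, S_12=-8
t=12: S=-8, d=6, jump=-1, S_13=-9
t=13: S=-9, d=5, jump=-1, S_14=-10
t=14: S=-10, d=6, jump=-1, S_15=-11
t=15: S=-11, d=5, jump=-1, S_16=-12
t=16: S=-12, d=3, jump=0, S_17=-12

-12


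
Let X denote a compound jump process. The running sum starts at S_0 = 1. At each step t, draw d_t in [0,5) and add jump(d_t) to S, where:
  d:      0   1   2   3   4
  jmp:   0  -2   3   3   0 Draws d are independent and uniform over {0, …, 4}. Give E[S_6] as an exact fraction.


29/5

Outcome values over d=0..4: [0, -2, 3, 3, 0]
Σy = 4, Σy² = 22, M = 5
μ = 4/5 = 4/5,  σ² = 22/5 − (4/5)² = 94/25
E[S_6] = 1 + 6·(4/5) = 29/5


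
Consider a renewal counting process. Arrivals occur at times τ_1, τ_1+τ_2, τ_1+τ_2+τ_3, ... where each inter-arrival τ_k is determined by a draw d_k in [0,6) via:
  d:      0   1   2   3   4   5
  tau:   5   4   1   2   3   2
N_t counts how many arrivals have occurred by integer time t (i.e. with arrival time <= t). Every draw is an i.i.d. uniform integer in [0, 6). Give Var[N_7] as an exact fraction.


55427614511/78364164096

Inter-arrival values over d=0..5: [5, 4, 1, 2, 3, 2]
Each d has probability 1/6, so the pmf of τ is: f(1) = 1/6, f(2) = 1/3, f(3) = 1/6, f(4) = 1/6, f(5) = 1/6
Let p_n(j) = P(N_n = j), with p_0 = [1]. Condition on τ_1: p_n(0) = P(τ > n), and for j >= 1, p_n(j) = Σ_{k<=n} f(k)·p_{n−k}(j−1)
p_1 = [5/6, 1/6]  (j = 0..1)
p_2 = [1/2, 17/36, 1/36]  (j = 0..2)
p_3 = [1/3, 19/36, 29/216, 1/216]  (j = 0..3)
p_4 = [1/6, 19/36, 59/216, 41/1296, 1/1296]  (j = 0..4)
p_5 = [0, 19/36, 10/27, 41/432, 53/7776, 1/7776]  (j = 0..5)
p_6 = [0, 1/3, 11/24, 233/1296, 211/7776, 65/46656, 1/46656]  (j = 0..6)
p_7 = [0, 1/6, 35/72, 353/1296, 263/3888, 323/46656, 77/279936, 1/279936]  (j = 0..7)
E[N_7] = Σ j·p_7(j) = 633463/279936;  E[N_7²] = Σ j²·p_7(j) = 1631455/279936
Var[N_7] = 1631455/279936 − (633463/279936)² = 55427614511/78364164096


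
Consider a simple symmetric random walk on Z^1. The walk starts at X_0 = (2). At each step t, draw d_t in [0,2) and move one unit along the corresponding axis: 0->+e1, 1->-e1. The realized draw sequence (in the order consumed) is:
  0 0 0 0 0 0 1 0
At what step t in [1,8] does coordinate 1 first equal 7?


t=0: X=(2), d=0 → +e1, X_1=(3)
t=1: X=(3), d=0 → +e1, X_2=(4)
t=2: X=(4), d=0 → +e1, X_3=(5)
t=3: X=(5), d=0 → +e1, X_4=(6)
t=4: X=(6), d=0 → +e1, X_5=(7)
t=5: X=(7), d=0 → +e1, X_6=(8)
t=6: X=(8), d=1 → -e1, X_7=(7)
t=7: X=(7), d=0 → +e1, X_8=(8)

5


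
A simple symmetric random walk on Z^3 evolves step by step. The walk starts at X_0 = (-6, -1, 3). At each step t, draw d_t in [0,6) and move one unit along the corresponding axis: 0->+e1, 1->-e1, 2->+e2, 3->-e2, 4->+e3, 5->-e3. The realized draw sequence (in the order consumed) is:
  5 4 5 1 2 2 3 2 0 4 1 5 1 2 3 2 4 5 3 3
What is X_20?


t=0: X=(-6, -1, 3), d=5 → -e3, X_1=(-6, -1, 2)
t=1: X=(-6, -1, 2), d=4 → +e3, X_2=(-6, -1, 3)
t=2: X=(-6, -1, 3), d=5 → -e3, X_3=(-6, -1, 2)
t=3: X=(-6, -1, 2), d=1 → -e1, X_4=(-7, -1, 2)
t=4: X=(-7, -1, 2), d=2 → +e2, X_5=(-7, 0, 2)
t=5: X=(-7, 0, 2), d=2 → +e2, X_6=(-7, 1, 2)
t=6: X=(-7, 1, 2), d=3 → -e2, X_7=(-7, 0, 2)
t=7: X=(-7, 0, 2), d=2 → +e2, X_8=(-7, 1, 2)
t=8: X=(-7, 1, 2), d=0 → +e1, X_9=(-6, 1, 2)
t=9: X=(-6, 1, 2), d=4 → +e3, X_10=(-6, 1, 3)
t=10: X=(-6, 1, 3), d=1 → -e1, X_11=(-7, 1, 3)
t=11: X=(-7, 1, 3), d=5 → -e3, X_12=(-7, 1, 2)
t=12: X=(-7, 1, 2), d=1 → -e1, X_13=(-8, 1, 2)
t=13: X=(-8, 1, 2), d=2 → +e2, X_14=(-8, 2, 2)
t=14: X=(-8, 2, 2), d=3 → -e2, X_15=(-8, 1, 2)
t=15: X=(-8, 1, 2), d=2 → +e2, X_16=(-8, 2, 2)
t=16: X=(-8, 2, 2), d=4 → +e3, X_17=(-8, 2, 3)
t=17: X=(-8, 2, 3), d=5 → -e3, X_18=(-8, 2, 2)
t=18: X=(-8, 2, 2), d=3 → -e2, X_19=(-8, 1, 2)
t=19: X=(-8, 1, 2), d=3 → -e2, X_20=(-8, 0, 2)

(-8, 0, 2)


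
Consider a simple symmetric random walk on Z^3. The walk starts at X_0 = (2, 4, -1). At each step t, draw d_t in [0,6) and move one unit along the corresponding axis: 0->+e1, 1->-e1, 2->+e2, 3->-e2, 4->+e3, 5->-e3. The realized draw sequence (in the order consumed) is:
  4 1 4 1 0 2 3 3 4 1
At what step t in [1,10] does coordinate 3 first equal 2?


9

t=0: X=(2, 4, -1), d=4 → +e3, X_1=(2, 4, 0)
t=1: X=(2, 4, 0), d=1 → -e1, X_2=(1, 4, 0)
t=2: X=(1, 4, 0), d=4 → +e3, X_3=(1, 4, 1)
t=3: X=(1, 4, 1), d=1 → -e1, X_4=(0, 4, 1)
t=4: X=(0, 4, 1), d=0 → +e1, X_5=(1, 4, 1)
t=5: X=(1, 4, 1), d=2 → +e2, X_6=(1, 5, 1)
t=6: X=(1, 5, 1), d=3 → -e2, X_7=(1, 4, 1)
t=7: X=(1, 4, 1), d=3 → -e2, X_8=(1, 3, 1)
t=8: X=(1, 3, 1), d=4 → +e3, X_9=(1, 3, 2)
t=9: X=(1, 3, 2), d=1 → -e1, X_10=(0, 3, 2)


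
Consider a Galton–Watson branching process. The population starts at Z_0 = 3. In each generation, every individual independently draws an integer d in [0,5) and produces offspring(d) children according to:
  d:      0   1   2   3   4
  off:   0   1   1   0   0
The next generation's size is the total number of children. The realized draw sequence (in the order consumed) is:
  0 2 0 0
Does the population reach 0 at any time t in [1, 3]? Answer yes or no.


yes

gen 0: Z_0=3, draws=[0, 2, 0], offspring=[0, 1, 0], Z_1=1
gen 1: Z_1=1, draws=[0], offspring=[0], Z_2=0
gen 2: Z_2=0, draws=[], offspring=[], Z_3=0


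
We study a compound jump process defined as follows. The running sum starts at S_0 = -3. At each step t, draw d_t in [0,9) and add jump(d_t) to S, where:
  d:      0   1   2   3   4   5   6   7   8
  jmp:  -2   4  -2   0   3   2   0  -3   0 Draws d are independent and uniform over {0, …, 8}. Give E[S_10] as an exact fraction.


Outcome values over d=0..8: [-2, 4, -2, 0, 3, 2, 0, -3, 0]
Σy = 2, Σy² = 46, M = 9
μ = 2/9 = 2/9,  σ² = 46/9 − (2/9)² = 410/81
E[S_10] = -3 + 10·(2/9) = -7/9

-7/9


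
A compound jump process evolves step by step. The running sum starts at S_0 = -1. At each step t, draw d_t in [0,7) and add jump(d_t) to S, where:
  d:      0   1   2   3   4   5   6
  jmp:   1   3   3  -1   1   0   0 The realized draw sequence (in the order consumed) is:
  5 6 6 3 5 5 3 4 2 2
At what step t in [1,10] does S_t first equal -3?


t=0: S=-1, d=5, jump=0, S_1=-1
t=1: S=-1, d=6, jump=0, S_2=-1
t=2: S=-1, d=6, jump=0, S_3=-1
t=3: S=-1, d=3, jump=-1, S_4=-2
t=4: S=-2, d=5, jump=0, S_5=-2
t=5: S=-2, d=5, jump=0, S_6=-2
t=6: S=-2, d=3, jump=-1, S_7=-3
t=7: S=-3, d=4, jump=1, S_8=-2
t=8: S=-2, d=2, jump=3, S_9=1
t=9: S=1, d=2, jump=3, S_10=4

7


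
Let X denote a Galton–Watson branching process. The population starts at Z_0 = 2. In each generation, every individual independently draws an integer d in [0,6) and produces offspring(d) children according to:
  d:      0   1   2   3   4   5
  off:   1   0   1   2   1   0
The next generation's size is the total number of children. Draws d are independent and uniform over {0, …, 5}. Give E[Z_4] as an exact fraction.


625/648

Outcome values over d=0..5: [1, 0, 1, 2, 1, 0]
Σy = 5, Σy² = 7, M = 6
μ = 5/6 = 5/6,  σ² = 7/6 − (5/6)² = 17/36
E[Z_0] = 2
E[Z_1] = 5/6·E[Z_0] = 5/3
E[Z_2] = 5/6·E[Z_1] = 25/18
E[Z_3] = 5/6·E[Z_2] = 125/108
E[Z_4] = 5/6·E[Z_3] = 625/648


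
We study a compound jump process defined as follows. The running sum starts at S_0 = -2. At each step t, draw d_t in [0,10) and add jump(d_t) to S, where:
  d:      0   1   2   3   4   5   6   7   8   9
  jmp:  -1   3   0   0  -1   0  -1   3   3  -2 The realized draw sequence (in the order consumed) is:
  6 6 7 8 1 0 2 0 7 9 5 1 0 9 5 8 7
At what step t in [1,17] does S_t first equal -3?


1

t=0: S=-2, d=6, jump=-1, S_1=-3
t=1: S=-3, d=6, jump=-1, S_2=-4
t=2: S=-4, d=7, jump=3, S_3=-1
t=3: S=-1, d=8, jump=3, S_4=2
t=4: S=2, d=1, jump=3, S_5=5
t=5: S=5, d=0, jump=-1, S_6=4
t=6: S=4, d=2, jump=0, S_7=4
t=7: S=4, d=0, jump=-1, S_8=3
t=8: S=3, d=7, jump=3, S_9=6
t=9: S=6, d=9, jump=-2, S_10=4
t=10: S=4, d=5, jump=0, S_11=4
t=11: S=4, d=1, jump=3, S_12=7
t=12: S=7, d=0, jump=-1, S_13=6
t=13: S=6, d=9, jump=-2, S_14=4
t=14: S=4, d=5, jump=0, S_15=4
t=15: S=4, d=8, jump=3, S_16=7
t=16: S=7, d=7, jump=3, S_17=10


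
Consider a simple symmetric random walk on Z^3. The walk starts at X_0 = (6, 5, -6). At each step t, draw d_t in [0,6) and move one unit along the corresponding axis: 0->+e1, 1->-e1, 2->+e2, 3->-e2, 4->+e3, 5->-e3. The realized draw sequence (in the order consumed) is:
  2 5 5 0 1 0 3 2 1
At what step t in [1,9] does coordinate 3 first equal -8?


t=0: X=(6, 5, -6), d=2 → +e2, X_1=(6, 6, -6)
t=1: X=(6, 6, -6), d=5 → -e3, X_2=(6, 6, -7)
t=2: X=(6, 6, -7), d=5 → -e3, X_3=(6, 6, -8)
t=3: X=(6, 6, -8), d=0 → +e1, X_4=(7, 6, -8)
t=4: X=(7, 6, -8), d=1 → -e1, X_5=(6, 6, -8)
t=5: X=(6, 6, -8), d=0 → +e1, X_6=(7, 6, -8)
t=6: X=(7, 6, -8), d=3 → -e2, X_7=(7, 5, -8)
t=7: X=(7, 5, -8), d=2 → +e2, X_8=(7, 6, -8)
t=8: X=(7, 6, -8), d=1 → -e1, X_9=(6, 6, -8)

3


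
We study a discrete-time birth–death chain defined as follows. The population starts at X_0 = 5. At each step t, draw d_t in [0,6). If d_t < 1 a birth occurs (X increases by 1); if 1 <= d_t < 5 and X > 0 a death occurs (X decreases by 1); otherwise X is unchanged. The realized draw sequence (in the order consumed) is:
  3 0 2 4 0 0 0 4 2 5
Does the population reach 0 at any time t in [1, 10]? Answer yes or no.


t=0: X=5, d=3 → death, X_1=4
t=1: X=4, d=0 → birth, X_2=5
t=2: X=5, d=2 → death, X_3=4
t=3: X=4, d=4 → death, X_4=3
t=4: X=3, d=0 → birth, X_5=4
t=5: X=4, d=0 → birth, X_6=5
t=6: X=5, d=0 → birth, X_7=6
t=7: X=6, d=4 → death, X_8=5
t=8: X=5, d=2 → death, X_9=4
t=9: X=4, d=5 → hold, X_10=4

no


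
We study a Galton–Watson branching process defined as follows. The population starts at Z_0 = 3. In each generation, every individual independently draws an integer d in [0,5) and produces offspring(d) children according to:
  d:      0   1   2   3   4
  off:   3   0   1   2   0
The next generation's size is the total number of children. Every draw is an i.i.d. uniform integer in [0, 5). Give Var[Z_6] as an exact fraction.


24612299712/244140625

Outcome values over d=0..4: [3, 0, 1, 2, 0]
Σy = 6, Σy² = 14, M = 5
μ = 6/5 = 6/5,  σ² = 14/5 − (6/5)² = 34/25
V_0 = 0, E_0 = 3
V_1 = 34/25·E_0 + (6/5)²·V_0 = 102/25;  E_1 = 18/5
V_2 = 34/25·E_1 + (6/5)²·V_1 = 6732/625;  E_2 = 108/25
V_3 = 34/25·E_2 + (6/5)²·V_2 = 334152/15625;  E_3 = 648/125
V_4 = 34/25·E_3 + (6/5)²·V_3 = 14783472/390625;  E_4 = 3888/625
V_5 = 34/25·E_4 + (6/5)²·V_4 = 614824992/9765625;  E_5 = 23328/3125
V_6 = 34/25·E_5 + (6/5)²·V_5 = 24612299712/244140625;  E_6 = 139968/15625


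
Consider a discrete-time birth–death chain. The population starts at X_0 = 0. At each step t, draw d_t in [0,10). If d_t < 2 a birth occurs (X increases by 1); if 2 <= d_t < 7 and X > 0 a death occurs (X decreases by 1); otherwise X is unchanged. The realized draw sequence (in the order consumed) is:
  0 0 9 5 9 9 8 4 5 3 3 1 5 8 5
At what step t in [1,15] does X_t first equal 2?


t=0: X=0, d=0 → birth, X_1=1
t=1: X=1, d=0 → birth, X_2=2
t=2: X=2, d=9 → hold, X_3=2
t=3: X=2, d=5 → death, X_4=1
t=4: X=1, d=9 → hold, X_5=1
t=5: X=1, d=9 → hold, X_6=1
t=6: X=1, d=8 → hold, X_7=1
t=7: X=1, d=4 → death, X_8=0
t=8: X=0, d=5 → hold, X_9=0
t=9: X=0, d=3 → hold, X_10=0
t=10: X=0, d=3 → hold, X_11=0
t=11: X=0, d=1 → birth, X_12=1
t=12: X=1, d=5 → death, X_13=0
t=13: X=0, d=8 → hold, X_14=0
t=14: X=0, d=5 → hold, X_15=0

2


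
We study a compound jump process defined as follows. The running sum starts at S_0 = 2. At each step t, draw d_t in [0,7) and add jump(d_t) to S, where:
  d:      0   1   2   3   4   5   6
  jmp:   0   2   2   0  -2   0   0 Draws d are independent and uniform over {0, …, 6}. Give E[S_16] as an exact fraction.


Outcome values over d=0..6: [0, 2, 2, 0, -2, 0, 0]
Σy = 2, Σy² = 12, M = 7
μ = 2/7 = 2/7,  σ² = 12/7 − (2/7)² = 80/49
E[S_16] = 2 + 16·(2/7) = 46/7

46/7


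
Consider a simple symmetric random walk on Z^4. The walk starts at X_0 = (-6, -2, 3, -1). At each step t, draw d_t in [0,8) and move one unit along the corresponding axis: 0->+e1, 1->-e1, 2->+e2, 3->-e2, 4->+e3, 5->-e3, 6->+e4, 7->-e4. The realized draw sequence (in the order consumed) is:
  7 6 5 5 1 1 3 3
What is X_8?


(-8, -4, 1, -1)

t=0: X=(-6, -2, 3, -1), d=7 → -e4, X_1=(-6, -2, 3, -2)
t=1: X=(-6, -2, 3, -2), d=6 → +e4, X_2=(-6, -2, 3, -1)
t=2: X=(-6, -2, 3, -1), d=5 → -e3, X_3=(-6, -2, 2, -1)
t=3: X=(-6, -2, 2, -1), d=5 → -e3, X_4=(-6, -2, 1, -1)
t=4: X=(-6, -2, 1, -1), d=1 → -e1, X_5=(-7, -2, 1, -1)
t=5: X=(-7, -2, 1, -1), d=1 → -e1, X_6=(-8, -2, 1, -1)
t=6: X=(-8, -2, 1, -1), d=3 → -e2, X_7=(-8, -3, 1, -1)
t=7: X=(-8, -3, 1, -1), d=3 → -e2, X_8=(-8, -4, 1, -1)


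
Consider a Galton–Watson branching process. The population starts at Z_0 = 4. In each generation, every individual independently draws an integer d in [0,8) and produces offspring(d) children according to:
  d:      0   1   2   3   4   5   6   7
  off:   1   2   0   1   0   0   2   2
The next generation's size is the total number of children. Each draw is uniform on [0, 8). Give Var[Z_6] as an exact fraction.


Outcome values over d=0..7: [1, 2, 0, 1, 0, 0, 2, 2]
Σy = 8, Σy² = 14, M = 8
μ = 8/8 = 1,  σ² = 14/8 − (1)² = 3/4
V_0 = 0, E_0 = 4
V_1 = 3/4·E_0 + (1)²·V_0 = 3;  E_1 = 4
V_2 = 3/4·E_1 + (1)²·V_1 = 6;  E_2 = 4
V_3 = 3/4·E_2 + (1)²·V_2 = 9;  E_3 = 4
V_4 = 3/4·E_3 + (1)²·V_3 = 12;  E_4 = 4
V_5 = 3/4·E_4 + (1)²·V_4 = 15;  E_5 = 4
V_6 = 3/4·E_5 + (1)²·V_5 = 18;  E_6 = 4

18


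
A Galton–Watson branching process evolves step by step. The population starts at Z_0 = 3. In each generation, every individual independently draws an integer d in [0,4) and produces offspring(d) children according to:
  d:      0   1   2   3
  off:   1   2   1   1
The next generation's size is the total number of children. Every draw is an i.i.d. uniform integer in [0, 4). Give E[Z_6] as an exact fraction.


46875/4096

Outcome values over d=0..3: [1, 2, 1, 1]
Σy = 5, Σy² = 7, M = 4
μ = 5/4 = 5/4,  σ² = 7/4 − (5/4)² = 3/16
E[Z_0] = 3
E[Z_1] = 5/4·E[Z_0] = 15/4
E[Z_2] = 5/4·E[Z_1] = 75/16
E[Z_3] = 5/4·E[Z_2] = 375/64
E[Z_4] = 5/4·E[Z_3] = 1875/256
E[Z_5] = 5/4·E[Z_4] = 9375/1024
E[Z_6] = 5/4·E[Z_5] = 46875/4096


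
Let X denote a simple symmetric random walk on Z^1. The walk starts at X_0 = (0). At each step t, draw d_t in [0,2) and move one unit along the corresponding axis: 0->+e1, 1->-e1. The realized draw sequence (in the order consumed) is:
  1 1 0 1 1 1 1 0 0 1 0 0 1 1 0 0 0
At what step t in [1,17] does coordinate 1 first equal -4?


t=0: X=(0), d=1 → -e1, X_1=(-1)
t=1: X=(-1), d=1 → -e1, X_2=(-2)
t=2: X=(-2), d=0 → +e1, X_3=(-1)
t=3: X=(-1), d=1 → -e1, X_4=(-2)
t=4: X=(-2), d=1 → -e1, X_5=(-3)
t=5: X=(-3), d=1 → -e1, X_6=(-4)
t=6: X=(-4), d=1 → -e1, X_7=(-5)
t=7: X=(-5), d=0 → +e1, X_8=(-4)
t=8: X=(-4), d=0 → +e1, X_9=(-3)
t=9: X=(-3), d=1 → -e1, X_10=(-4)
t=10: X=(-4), d=0 → +e1, X_11=(-3)
t=11: X=(-3), d=0 → +e1, X_12=(-2)
t=12: X=(-2), d=1 → -e1, X_13=(-3)
t=13: X=(-3), d=1 → -e1, X_14=(-4)
t=14: X=(-4), d=0 → +e1, X_15=(-3)
t=15: X=(-3), d=0 → +e1, X_16=(-2)
t=16: X=(-2), d=0 → +e1, X_17=(-1)

6


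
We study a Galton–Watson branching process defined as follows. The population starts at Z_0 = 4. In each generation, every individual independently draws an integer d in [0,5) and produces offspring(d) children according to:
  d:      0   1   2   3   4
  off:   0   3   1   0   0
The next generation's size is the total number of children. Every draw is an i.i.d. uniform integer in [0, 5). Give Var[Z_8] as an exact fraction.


Outcome values over d=0..4: [0, 3, 1, 0, 0]
Σy = 4, Σy² = 10, M = 5
μ = 4/5 = 4/5,  σ² = 10/5 − (4/5)² = 34/25
V_0 = 0, E_0 = 4
V_1 = 34/25·E_0 + (4/5)²·V_0 = 136/25;  E_1 = 16/5
V_2 = 34/25·E_1 + (4/5)²·V_1 = 4896/625;  E_2 = 64/25
V_3 = 34/25·E_2 + (4/5)²·V_2 = 132736/15625;  E_3 = 256/125
V_4 = 34/25·E_3 + (4/5)²·V_3 = 3211776/390625;  E_4 = 1024/625
V_5 = 34/25·E_4 + (4/5)²·V_4 = 73148416/9765625;  E_5 = 4096/3125
V_6 = 34/25·E_5 + (4/5)²·V_5 = 1605574656/244140625;  E_6 = 16384/15625
V_7 = 34/25·E_6 + (4/5)²·V_6 = 34393194496/6103515625;  E_7 = 65536/78125
V_8 = 34/25·E_7 + (4/5)²·V_7 = 724371111936/152587890625;  E_8 = 262144/390625

724371111936/152587890625


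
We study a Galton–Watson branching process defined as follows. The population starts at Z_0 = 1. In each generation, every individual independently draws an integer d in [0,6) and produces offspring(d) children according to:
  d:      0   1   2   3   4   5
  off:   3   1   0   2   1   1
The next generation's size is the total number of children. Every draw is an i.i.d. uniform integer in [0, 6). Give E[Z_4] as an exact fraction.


Outcome values over d=0..5: [3, 1, 0, 2, 1, 1]
Σy = 8, Σy² = 16, M = 6
μ = 8/6 = 4/3,  σ² = 16/6 − (4/3)² = 8/9
E[Z_0] = 1
E[Z_1] = 4/3·E[Z_0] = 4/3
E[Z_2] = 4/3·E[Z_1] = 16/9
E[Z_3] = 4/3·E[Z_2] = 64/27
E[Z_4] = 4/3·E[Z_3] = 256/81

256/81
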